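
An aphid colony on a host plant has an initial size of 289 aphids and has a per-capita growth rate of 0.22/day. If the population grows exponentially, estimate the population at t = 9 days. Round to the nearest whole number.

2093 aphids

N(t) = N₀·e^(rt) = 289 × e^(0.22×9) = 289 × e^1.98.
e^1.98 ≈ 7.2427, so N ≈ 289 × 7.2427 = 2093.15.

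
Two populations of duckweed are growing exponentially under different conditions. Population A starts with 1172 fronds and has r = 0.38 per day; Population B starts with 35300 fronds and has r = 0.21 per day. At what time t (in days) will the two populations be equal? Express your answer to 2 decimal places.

Set 1172·e^(0.38t) = 35300·e^(0.21t).
e^((0.38 − 0.21)t) = 35300/1172 → e^(0.17·t) = 30.119.
0.17·t = ln(30.119) = 3.4052, so t = 3.4052/0.17 = 20.03.

20.03 days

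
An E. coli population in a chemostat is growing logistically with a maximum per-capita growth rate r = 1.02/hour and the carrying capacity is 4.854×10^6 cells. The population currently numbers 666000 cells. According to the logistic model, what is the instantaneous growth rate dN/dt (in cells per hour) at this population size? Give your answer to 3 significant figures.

dN/dt = rN(1 − N/K) = 1.02 × 666000 × (1 − 666000/4.854×10^6).
1 − 666000/4.854×10^6 = 0.86279; dN/dt = 1.02 × 666000 × 0.86279 = 5.86113×10^5.

586000 cells per hour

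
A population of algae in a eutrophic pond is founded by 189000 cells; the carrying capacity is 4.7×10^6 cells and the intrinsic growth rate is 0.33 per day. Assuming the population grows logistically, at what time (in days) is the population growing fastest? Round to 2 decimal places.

Logistic growth is fastest at N = K/2 = 2.35×10^6.
A = (K − N₀)/N₀ = 23.868. Set K/(1 + A·e^(−rt)) = K/2 → A·e^(−rt) = 1.
e^(−0.33t) = 1/23.868 = 0.0418976, so t = ln(23.868)/0.33 = 3.1725/0.33 = 9.6137.

9.61 days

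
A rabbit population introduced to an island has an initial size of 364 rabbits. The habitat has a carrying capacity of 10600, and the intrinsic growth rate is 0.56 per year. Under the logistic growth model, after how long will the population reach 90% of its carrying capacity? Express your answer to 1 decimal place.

A = (K − N₀)/N₀ = (10600 − 364)/364 = 28.121.
Solve 10600/(1 + 28.121·e^(−0.56t)) = 9540: 1 + 28.121·e^(−0.56t) = 1.1111, so e^(−0.56t) = 0.0039512.
−0.56·t = ln(0.0039512) = -5.5337, so t = 5.5337/0.56 = 9.8817.

9.9 years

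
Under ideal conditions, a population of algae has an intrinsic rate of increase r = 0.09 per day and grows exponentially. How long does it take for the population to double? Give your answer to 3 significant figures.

Doubling time t_d = ln(2)/r = 0.6931/0.09 = 7.7016.

7.70 days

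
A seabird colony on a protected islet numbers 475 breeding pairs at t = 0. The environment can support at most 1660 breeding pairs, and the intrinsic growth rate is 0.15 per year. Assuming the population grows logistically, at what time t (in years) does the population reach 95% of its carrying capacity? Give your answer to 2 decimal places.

A = (K − N₀)/N₀ = (1660 − 475)/475 = 2.4947.
Solve 1660/(1 + 2.4947·e^(−0.15t)) = 1577: 1 + 2.4947·e^(−0.15t) = 1.0526, so e^(−0.15t) = 0.021097.
−0.15·t = ln(0.021097) = -3.8586, so t = 3.8586/0.15 = 25.724.

25.72 years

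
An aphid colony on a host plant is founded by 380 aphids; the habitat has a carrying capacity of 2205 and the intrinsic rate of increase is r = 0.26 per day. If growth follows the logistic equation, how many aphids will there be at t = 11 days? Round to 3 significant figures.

1730 aphids

A = (K − N₀)/N₀ = (2205 − 380)/380 = 4.8026.
N(t) = K/(1 + A·e^(−rt)) = 2205/(1 + 4.8026×e^(−0.26×11)).
e^(−2.86) = 0.057269; denominator = 1 + 4.8026×0.057269 = 1.275.
N = 2205/1.275 = 1729.36.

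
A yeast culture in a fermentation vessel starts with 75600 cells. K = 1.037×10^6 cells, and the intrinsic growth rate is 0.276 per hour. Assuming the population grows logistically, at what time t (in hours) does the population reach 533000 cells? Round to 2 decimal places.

A = (K − N₀)/N₀ = (1.037×10^6 − 75600)/75600 = 12.717.
Solve 1.037×10^6/(1 + 12.717·e^(−0.276t)) = 533000: 1 + 12.717·e^(−0.276t) = 1.9456, so e^(−0.276t) = 0.0743569.
−0.276·t = ln(0.0743569) = -2.5989, so t = 2.5989/0.276 = 9.4162.

9.42 hours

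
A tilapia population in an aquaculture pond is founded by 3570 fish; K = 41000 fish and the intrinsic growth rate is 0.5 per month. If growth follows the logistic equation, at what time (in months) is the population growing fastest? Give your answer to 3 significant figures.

4.70 months

Logistic growth is fastest at N = K/2 = 20500.
A = (K − N₀)/N₀ = 10.485. Set K/(1 + A·e^(−rt)) = K/2 → A·e^(−rt) = 1.
e^(−0.5t) = 1/10.485 = 0.095378, so t = ln(10.485)/0.5 = 2.3499/0.5 = 4.6998.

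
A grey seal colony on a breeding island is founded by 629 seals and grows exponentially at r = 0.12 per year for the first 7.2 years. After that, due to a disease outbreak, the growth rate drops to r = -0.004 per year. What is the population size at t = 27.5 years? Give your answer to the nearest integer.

Phase 1: N(7.2) = 629·e^(0.12×7.2) = 629·e^0.864 = 1492.39.
Phase 2 runs for 27.5 − 7.2 = 20.3 years at r = -0.004.
N(27.5) = 1492.39·e^(-0.004×20.3) = 1492.39·e^-0.0812 = 1375.99.

1376 seals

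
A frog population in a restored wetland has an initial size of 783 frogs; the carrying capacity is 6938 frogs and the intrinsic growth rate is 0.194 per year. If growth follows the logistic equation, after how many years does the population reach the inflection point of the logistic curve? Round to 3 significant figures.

Logistic growth is fastest at N = K/2 = 3469.
A = (K − N₀)/N₀ = 7.8608. Set K/(1 + A·e^(−rt)) = K/2 → A·e^(−rt) = 1.
e^(−0.194t) = 1/7.8608 = 0.127214, so t = ln(7.8608)/0.194 = 2.0619/0.194 = 10.628.

10.6 years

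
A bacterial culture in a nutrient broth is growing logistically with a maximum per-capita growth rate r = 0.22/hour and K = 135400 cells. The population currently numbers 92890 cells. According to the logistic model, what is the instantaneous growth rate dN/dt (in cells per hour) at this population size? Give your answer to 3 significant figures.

6420 cells per hour

dN/dt = rN(1 − N/K) = 0.22 × 92890 × (1 − 92890/135400).
1 − 92890/135400 = 0.31396; dN/dt = 0.22 × 92890 × 0.31396 = 6416.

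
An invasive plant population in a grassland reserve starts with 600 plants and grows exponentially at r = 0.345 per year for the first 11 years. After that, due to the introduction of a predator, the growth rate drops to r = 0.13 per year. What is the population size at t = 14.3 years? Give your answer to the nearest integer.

Phase 1: N(11) = 600·e^(0.345×11) = 600·e^3.795 = 26686.9.
Phase 2 runs for 14.3 − 11 = 3.3 years at r = 0.13.
N(14.3) = 26686.9·e^(0.13×3.3) = 26686.9·e^0.429 = 40983.7.

40984 plants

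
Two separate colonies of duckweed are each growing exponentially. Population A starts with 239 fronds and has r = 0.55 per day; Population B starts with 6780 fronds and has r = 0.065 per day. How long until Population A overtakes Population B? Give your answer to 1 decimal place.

Set 239·e^(0.55t) = 6780·e^(0.065t).
e^((0.55 − 0.065)t) = 6780/239 → e^(0.485·t) = 28.368.
0.485·t = ln(28.368) = 3.3453, so t = 3.3453/0.485 = 6.8975.

6.9 days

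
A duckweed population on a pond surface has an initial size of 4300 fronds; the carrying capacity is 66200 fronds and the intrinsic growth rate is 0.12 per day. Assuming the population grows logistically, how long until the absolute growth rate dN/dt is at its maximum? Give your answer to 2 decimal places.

Logistic growth is fastest at N = K/2 = 33100.
A = (K − N₀)/N₀ = 14.395. Set K/(1 + A·e^(−rt)) = K/2 → A·e^(−rt) = 1.
e^(−0.12t) = 1/14.395 = 0.0694669, so t = ln(14.395)/0.12 = 2.6669/0.12 = 22.224.

22.22 days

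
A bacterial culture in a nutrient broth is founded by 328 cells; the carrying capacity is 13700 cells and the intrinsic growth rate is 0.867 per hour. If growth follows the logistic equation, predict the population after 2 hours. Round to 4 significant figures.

1671 cells

A = (K − N₀)/N₀ = (13700 − 328)/328 = 40.768.
N(t) = K/(1 + A·e^(−rt)) = 13700/(1 + 40.768×e^(−0.867×2)).
e^(−1.734) = 0.17658; denominator = 1 + 40.768×0.17658 = 8.1987.
N = 13700/8.1987 = 1670.99.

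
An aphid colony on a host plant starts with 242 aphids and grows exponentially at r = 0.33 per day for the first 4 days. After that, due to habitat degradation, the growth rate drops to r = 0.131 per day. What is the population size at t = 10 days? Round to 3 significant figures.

1990 aphids

Phase 1: N(4) = 242·e^(0.33×4) = 242·e^1.32 = 905.908.
Phase 2 runs for 10 − 4 = 6 days at r = 0.131.
N(10) = 905.908·e^(0.131×6) = 905.908·e^0.786 = 1988.11.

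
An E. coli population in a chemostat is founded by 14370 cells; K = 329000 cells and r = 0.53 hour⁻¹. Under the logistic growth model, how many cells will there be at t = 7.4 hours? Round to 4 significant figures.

229500 cells

A = (K − N₀)/N₀ = (329000 − 14370)/14370 = 21.895.
N(t) = K/(1 + A·e^(−rt)) = 329000/(1 + 21.895×e^(−0.53×7.4)).
e^(−3.922) = 0.019801; denominator = 1 + 21.895×0.019801 = 1.4336.
N = 329000/1.4336 = 229500.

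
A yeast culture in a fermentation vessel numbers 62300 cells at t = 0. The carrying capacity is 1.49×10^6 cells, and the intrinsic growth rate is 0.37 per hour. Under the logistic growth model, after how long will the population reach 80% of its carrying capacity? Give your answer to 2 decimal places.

12.21 hours

A = (K − N₀)/N₀ = (1.49×10^6 − 62300)/62300 = 22.917.
Solve 1.49×10^6/(1 + 22.917·e^(−0.37t)) = 1.192×10^6: 1 + 22.917·e^(−0.37t) = 1.25, so e^(−0.37t) = 0.0109092.
−0.37·t = ln(0.0109092) = -4.5182, so t = 4.5182/0.37 = 12.211.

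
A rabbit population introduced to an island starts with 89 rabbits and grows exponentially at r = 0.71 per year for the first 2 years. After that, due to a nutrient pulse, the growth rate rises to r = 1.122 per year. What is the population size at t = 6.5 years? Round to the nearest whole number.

57391 rabbits

Phase 1: N(2) = 89·e^(0.71×2) = 89·e^1.42 = 368.204.
Phase 2 runs for 6.5 − 2 = 4.5 years at r = 1.122.
N(6.5) = 368.204·e^(1.122×4.5) = 368.204·e^5.049 = 57390.6.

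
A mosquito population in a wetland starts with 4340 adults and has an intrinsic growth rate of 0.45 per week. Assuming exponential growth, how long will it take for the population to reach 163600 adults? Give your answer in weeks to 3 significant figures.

8.07 weeks

Set N₀·e^(rt) = 163600: e^(0.45·t) = 163600/4340 = 37.696.
0.45·t = ln(37.696) = 3.6296, so t = 3.6296/0.45 = 8.0657.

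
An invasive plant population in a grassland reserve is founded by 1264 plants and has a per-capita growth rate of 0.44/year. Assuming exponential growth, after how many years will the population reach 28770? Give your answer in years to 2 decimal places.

Set N₀·e^(rt) = 28770: e^(0.44·t) = 28770/1264 = 22.761.
0.44·t = ln(22.761) = 3.1251, so t = 3.1251/0.44 = 7.1024.

7.10 years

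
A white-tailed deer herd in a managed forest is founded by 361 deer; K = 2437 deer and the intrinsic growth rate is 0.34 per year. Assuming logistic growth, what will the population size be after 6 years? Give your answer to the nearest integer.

A = (K − N₀)/N₀ = (2437 − 361)/361 = 5.7507.
N(t) = K/(1 + A·e^(−rt)) = 2437/(1 + 5.7507×e^(−0.34×6)).
e^(−2.04) = 0.13003; denominator = 1 + 5.7507×0.13003 = 1.7478.
N = 2437/1.7478 = 1394.36.

1394 deer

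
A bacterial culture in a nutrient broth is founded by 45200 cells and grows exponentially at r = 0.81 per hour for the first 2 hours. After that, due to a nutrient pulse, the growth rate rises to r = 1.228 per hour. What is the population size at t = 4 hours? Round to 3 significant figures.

Phase 1: N(2) = 45200·e^(0.81×2) = 45200·e^1.62 = 228400.
Phase 2 runs for 4 − 2 = 2 hours at r = 1.228.
N(4) = 228400·e^(1.228×2) = 228400·e^2.456 = 2.662703×10^6.

2660000 cells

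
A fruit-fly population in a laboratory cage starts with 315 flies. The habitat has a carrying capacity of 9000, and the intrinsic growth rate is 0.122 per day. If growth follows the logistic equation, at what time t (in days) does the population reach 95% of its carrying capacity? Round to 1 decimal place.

A = (K − N₀)/N₀ = (9000 − 315)/315 = 27.571.
Solve 9000/(1 + 27.571·e^(−0.122t)) = 8550: 1 + 27.571·e^(−0.122t) = 1.0526, so e^(−0.122t) = 0.00190892.
−0.122·t = ln(0.00190892) = -6.2612, so t = 6.2612/0.122 = 51.321.

51.3 days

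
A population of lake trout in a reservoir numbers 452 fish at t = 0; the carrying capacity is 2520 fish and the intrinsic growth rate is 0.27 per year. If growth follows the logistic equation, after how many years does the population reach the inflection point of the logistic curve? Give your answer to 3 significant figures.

5.63 years

Logistic growth is fastest at N = K/2 = 1260.
A = (K − N₀)/N₀ = 4.5752. Set K/(1 + A·e^(−rt)) = K/2 → A·e^(−rt) = 1.
e^(−0.27t) = 1/4.5752 = 0.218569, so t = ln(4.5752)/0.27 = 1.5207/0.27 = 5.6321.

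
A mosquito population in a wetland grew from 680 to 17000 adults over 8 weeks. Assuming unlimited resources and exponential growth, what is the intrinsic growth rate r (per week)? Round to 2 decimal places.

From N(t) = N₀·e^(rt): e^(r·8) = 17000/680 = 25.
r·8 = ln(25) = 3.2189, so r = 3.2189/8 = 0.40236.

0.40 per week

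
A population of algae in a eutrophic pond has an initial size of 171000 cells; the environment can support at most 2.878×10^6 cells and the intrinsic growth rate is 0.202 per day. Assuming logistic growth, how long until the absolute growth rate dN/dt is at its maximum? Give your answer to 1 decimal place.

Logistic growth is fastest at N = K/2 = 1.439×10^6.
A = (K − N₀)/N₀ = 15.83. Set K/(1 + A·e^(−rt)) = K/2 → A·e^(−rt) = 1.
e^(−0.202t) = 1/15.83 = 0.0631696, so t = ln(15.83)/0.202 = 2.7619/0.202 = 13.673.

13.7 days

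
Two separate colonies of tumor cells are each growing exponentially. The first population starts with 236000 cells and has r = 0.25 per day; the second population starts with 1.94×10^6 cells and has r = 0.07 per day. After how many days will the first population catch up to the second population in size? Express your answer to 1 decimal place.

Set 236000·e^(0.25t) = 1.94×10^6·e^(0.07t).
e^((0.25 − 0.07)t) = 1.94×10^6/236000 → e^(0.18·t) = 8.2203.
0.18·t = ln(8.2203) = 2.1066, so t = 2.1066/0.18 = 11.703.

11.7 days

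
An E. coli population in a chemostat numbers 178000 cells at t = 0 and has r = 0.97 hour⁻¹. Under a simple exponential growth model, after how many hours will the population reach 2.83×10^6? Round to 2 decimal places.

Set N₀·e^(rt) = 2.83×10^6: e^(0.97·t) = 2.83×10^6/178000 = 15.899.
0.97·t = ln(15.899) = 2.7662, so t = 2.7662/0.97 = 2.8518.

2.85 hours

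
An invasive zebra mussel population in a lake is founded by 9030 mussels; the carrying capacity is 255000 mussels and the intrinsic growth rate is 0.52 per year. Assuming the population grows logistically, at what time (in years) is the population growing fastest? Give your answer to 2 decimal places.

Logistic growth is fastest at N = K/2 = 127500.
A = (K − N₀)/N₀ = 27.239. Set K/(1 + A·e^(−rt)) = K/2 → A·e^(−rt) = 1.
e^(−0.52t) = 1/27.239 = 0.0367118, so t = ln(27.239)/0.52 = 3.3047/0.52 = 6.3551.

6.36 years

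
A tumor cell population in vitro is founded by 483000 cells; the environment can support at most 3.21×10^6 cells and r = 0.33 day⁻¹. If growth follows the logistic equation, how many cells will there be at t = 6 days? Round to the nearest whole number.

A = (K − N₀)/N₀ = (3.21×10^6 − 483000)/483000 = 5.646.
N(t) = K/(1 + A·e^(−rt)) = 3.21×10^6/(1 + 5.646×e^(−0.33×6)).
e^(−1.98) = 0.13807; denominator = 1 + 5.646×0.13807 = 1.7795.
N = 3.21×10^6/1.7795 = 1.803843×10^6.

1803843 cells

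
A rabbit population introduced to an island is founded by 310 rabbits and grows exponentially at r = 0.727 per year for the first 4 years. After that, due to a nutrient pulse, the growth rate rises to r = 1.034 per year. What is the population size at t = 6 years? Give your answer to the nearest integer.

Phase 1: N(4) = 310·e^(0.727×4) = 310·e^2.908 = 5679.24.
Phase 2 runs for 6 − 4 = 2 years at r = 1.034.
N(6) = 5679.24·e^(1.034×2) = 5679.24·e^2.068 = 44917.

44917 rabbits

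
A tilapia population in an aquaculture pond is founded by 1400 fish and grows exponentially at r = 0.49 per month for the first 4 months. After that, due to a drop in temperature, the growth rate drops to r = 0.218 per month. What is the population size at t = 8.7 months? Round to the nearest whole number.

27690 fish

Phase 1: N(4) = 1400·e^(0.49×4) = 1400·e^1.96 = 9939.06.
Phase 2 runs for 8.7 − 4 = 4.7 months at r = 0.218.
N(8.7) = 9939.06·e^(0.218×4.7) = 9939.06·e^1.025 = 27690.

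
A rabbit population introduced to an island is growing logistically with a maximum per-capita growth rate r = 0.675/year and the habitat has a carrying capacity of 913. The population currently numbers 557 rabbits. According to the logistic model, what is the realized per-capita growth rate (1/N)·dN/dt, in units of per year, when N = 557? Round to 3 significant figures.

(1/N)·dN/dt = r(1 − N/K) = 0.675 × (1 − 557/913).
= 0.675 × 0.38992 = 0.2632.

0.263 per year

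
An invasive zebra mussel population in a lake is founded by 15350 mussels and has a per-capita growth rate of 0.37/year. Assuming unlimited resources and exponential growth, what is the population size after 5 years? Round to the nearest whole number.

97623 mussels

N(t) = N₀·e^(rt) = 15350 × e^(0.37×5) = 15350 × e^1.85.
e^1.85 ≈ 6.3598, so N ≈ 15350 × 6.3598 = 97623.2.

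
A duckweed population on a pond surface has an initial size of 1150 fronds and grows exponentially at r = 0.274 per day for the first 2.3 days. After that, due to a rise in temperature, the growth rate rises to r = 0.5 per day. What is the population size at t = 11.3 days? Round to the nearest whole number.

Phase 1: N(2.3) = 1150·e^(0.274×2.3) = 1150·e^0.6302 = 2159.68.
Phase 2 runs for 11.3 − 2.3 = 9 days at r = 0.5.
N(11.3) = 2159.68·e^(0.5×9) = 2159.68·e^4.5 = 194409.

194409 fronds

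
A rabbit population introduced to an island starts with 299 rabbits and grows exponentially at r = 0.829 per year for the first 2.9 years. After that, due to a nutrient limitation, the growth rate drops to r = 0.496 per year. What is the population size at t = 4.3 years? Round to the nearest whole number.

Phase 1: N(2.9) = 299·e^(0.829×2.9) = 299·e^2.404 = 3309.47.
Phase 2 runs for 4.3 − 2.9 = 1.4 years at r = 0.496.
N(4.3) = 3309.47·e^(0.496×1.4) = 3309.47·e^0.6944 = 6627.24.

6627 rabbits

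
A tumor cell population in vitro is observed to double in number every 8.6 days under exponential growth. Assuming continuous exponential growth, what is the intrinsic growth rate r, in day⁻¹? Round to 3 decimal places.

0.081 per day

r = ln(2)/t_d = 0.6931/8.6 = 0.080599.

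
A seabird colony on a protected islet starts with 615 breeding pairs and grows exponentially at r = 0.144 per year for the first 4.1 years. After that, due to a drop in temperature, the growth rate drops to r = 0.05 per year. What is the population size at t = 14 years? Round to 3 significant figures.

Phase 1: N(4.1) = 615·e^(0.144×4.1) = 615·e^0.5904 = 1109.9.
Phase 2 runs for 14 − 4.1 = 9.9 years at r = 0.05.
N(14) = 1109.9·e^(0.05×9.9) = 1109.9·e^0.495 = 1820.78.

1820 breeding pairs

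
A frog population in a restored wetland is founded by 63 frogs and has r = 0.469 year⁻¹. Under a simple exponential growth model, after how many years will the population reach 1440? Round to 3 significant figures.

6.67 years

Set N₀·e^(rt) = 1440: e^(0.469·t) = 1440/63 = 22.857.
0.469·t = ln(22.857) = 3.1293, so t = 3.1293/0.469 = 6.6722.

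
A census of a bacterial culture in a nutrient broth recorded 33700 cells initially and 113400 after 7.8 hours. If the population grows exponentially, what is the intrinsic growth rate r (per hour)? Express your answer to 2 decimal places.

0.16 per hour

From N(t) = N₀·e^(rt): e^(r·7.8) = 113400/33700 = 3.365.
r·7.8 = ln(3.365) = 1.2134, so r = 1.2134/7.8 = 0.15557.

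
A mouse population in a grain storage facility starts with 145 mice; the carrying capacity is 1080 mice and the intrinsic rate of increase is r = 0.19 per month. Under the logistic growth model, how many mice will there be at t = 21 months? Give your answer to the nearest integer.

A = (K − N₀)/N₀ = (1080 − 145)/145 = 6.4483.
N(t) = K/(1 + A·e^(−rt)) = 1080/(1 + 6.4483×e^(−0.19×21)).
e^(−3.99) = 0.0185; denominator = 1 + 6.4483×0.0185 = 1.1193.
N = 1080/1.1193 = 964.896.

965 mice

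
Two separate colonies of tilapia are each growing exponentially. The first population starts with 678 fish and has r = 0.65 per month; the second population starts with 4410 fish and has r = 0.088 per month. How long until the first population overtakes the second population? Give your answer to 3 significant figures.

3.33 months

Set 678·e^(0.65t) = 4410·e^(0.088t).
e^((0.65 − 0.088)t) = 4410/678 → e^(0.562·t) = 6.5044.
0.562·t = ln(6.5044) = 1.8725, so t = 1.8725/0.562 = 3.3318.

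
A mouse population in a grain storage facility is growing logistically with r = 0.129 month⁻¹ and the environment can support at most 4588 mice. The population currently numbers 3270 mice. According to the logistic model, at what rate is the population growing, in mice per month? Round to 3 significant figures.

121 mice per month

dN/dt = rN(1 − N/K) = 0.129 × 3270 × (1 − 3270/4588).
1 − 3270/4588 = 0.28727; dN/dt = 0.129 × 3270 × 0.28727 = 121.18.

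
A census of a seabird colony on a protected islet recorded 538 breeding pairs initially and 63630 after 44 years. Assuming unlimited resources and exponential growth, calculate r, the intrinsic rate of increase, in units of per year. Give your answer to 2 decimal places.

From N(t) = N₀·e^(rt): e^(r·44) = 63630/538 = 118.27.
r·44 = ln(118.27) = 4.773, so r = 4.773/44 = 0.10848.

0.11 per year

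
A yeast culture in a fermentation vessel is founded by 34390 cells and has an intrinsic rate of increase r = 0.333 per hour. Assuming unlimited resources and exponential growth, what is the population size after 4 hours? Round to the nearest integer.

N(t) = N₀·e^(rt) = 34390 × e^(0.333×4) = 34390 × e^1.332.
e^1.332 ≈ 3.7886, so N ≈ 34390 × 3.7886 = 130290.

130290 cells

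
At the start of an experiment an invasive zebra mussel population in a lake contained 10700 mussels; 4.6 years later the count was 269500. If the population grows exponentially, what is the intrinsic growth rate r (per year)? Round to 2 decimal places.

From N(t) = N₀·e^(rt): e^(r·4.6) = 269500/10700 = 25.187.
r·4.6 = ln(25.187) = 3.2263, so r = 3.2263/4.6 = 0.70137.

0.70 per year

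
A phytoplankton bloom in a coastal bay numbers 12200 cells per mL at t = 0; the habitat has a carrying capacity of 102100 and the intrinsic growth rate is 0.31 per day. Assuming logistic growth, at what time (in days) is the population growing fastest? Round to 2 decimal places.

Logistic growth is fastest at N = K/2 = 51050.
A = (K − N₀)/N₀ = 7.3689. Set K/(1 + A·e^(−rt)) = K/2 → A·e^(−rt) = 1.
e^(−0.31t) = 1/7.3689 = 0.135706, so t = ln(7.3689)/0.31 = 1.9973/0.31 = 6.4428.

6.44 days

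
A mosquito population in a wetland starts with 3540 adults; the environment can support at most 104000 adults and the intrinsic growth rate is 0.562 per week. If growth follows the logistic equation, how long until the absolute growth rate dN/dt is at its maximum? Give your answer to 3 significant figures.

5.95 weeks

Logistic growth is fastest at N = K/2 = 52000.
A = (K − N₀)/N₀ = 28.379. Set K/(1 + A·e^(−rt)) = K/2 → A·e^(−rt) = 1.
e^(−0.562t) = 1/28.379 = 0.0352379, so t = ln(28.379)/0.562 = 3.3456/0.562 = 5.9531.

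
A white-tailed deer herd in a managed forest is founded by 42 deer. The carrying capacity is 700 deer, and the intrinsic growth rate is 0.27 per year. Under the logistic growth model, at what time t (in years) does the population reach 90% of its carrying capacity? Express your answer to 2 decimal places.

A = (K − N₀)/N₀ = (700 − 42)/42 = 15.667.
Solve 700/(1 + 15.667·e^(−0.27t)) = 630: 1 + 15.667·e^(−0.27t) = 1.1111, so e^(−0.27t) = 0.0070922.
−0.27·t = ln(0.0070922) = -4.9488, so t = 4.9488/0.27 = 18.329.

18.33 years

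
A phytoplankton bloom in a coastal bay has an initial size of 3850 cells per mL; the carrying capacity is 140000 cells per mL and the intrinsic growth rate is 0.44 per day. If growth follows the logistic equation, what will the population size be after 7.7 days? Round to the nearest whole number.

63797 cells per mL

A = (K − N₀)/N₀ = (140000 − 3850)/3850 = 35.364.
N(t) = K/(1 + A·e^(−rt)) = 140000/(1 + 35.364×e^(−0.44×7.7)).
e^(−3.388) = 0.033776; denominator = 1 + 35.364×0.033776 = 2.1944.
N = 140000/2.1944 = 63797.4.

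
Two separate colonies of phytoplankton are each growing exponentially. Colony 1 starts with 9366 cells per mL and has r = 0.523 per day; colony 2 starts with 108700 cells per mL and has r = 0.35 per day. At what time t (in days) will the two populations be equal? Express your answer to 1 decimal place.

Set 9366·e^(0.523t) = 108700·e^(0.35t).
e^((0.523 − 0.35)t) = 108700/9366 → e^(0.173·t) = 11.606.
0.173·t = ln(11.606) = 2.4515, so t = 2.4515/0.173 = 14.171.

14.2 days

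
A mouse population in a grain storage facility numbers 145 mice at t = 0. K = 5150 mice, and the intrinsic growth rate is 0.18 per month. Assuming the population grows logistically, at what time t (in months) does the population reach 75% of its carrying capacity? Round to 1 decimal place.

A = (K − N₀)/N₀ = (5150 − 145)/145 = 34.517.
Solve 5150/(1 + 34.517·e^(−0.18t)) = 3862.5: 1 + 34.517·e^(−0.18t) = 1.3333, so e^(−0.18t) = 0.00965701.
−0.18·t = ln(0.00965701) = -4.6401, so t = 4.6401/0.18 = 25.778.

25.8 months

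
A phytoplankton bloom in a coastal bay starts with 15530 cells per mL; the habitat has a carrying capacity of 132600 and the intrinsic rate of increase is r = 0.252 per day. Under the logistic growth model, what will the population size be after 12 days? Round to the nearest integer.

97043 cells per mL

A = (K − N₀)/N₀ = (132600 − 15530)/15530 = 7.5383.
N(t) = K/(1 + A·e^(−rt)) = 132600/(1 + 7.5383×e^(−0.252×12)).
e^(−3.024) = 0.048606; denominator = 1 + 7.5383×0.048606 = 1.3664.
N = 132600/1.3664 = 97042.6.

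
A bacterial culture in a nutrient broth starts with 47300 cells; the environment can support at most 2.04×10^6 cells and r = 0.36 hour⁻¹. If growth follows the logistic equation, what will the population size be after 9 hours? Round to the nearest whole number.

A = (K − N₀)/N₀ = (2.04×10^6 − 47300)/47300 = 42.129.
N(t) = K/(1 + A·e^(−rt)) = 2.04×10^6/(1 + 42.129×e^(−0.36×9)).
e^(−3.24) = 0.039164; denominator = 1 + 42.129×0.039164 = 2.6499.
N = 2.04×10^6/2.6499 = 769830.

769830 cells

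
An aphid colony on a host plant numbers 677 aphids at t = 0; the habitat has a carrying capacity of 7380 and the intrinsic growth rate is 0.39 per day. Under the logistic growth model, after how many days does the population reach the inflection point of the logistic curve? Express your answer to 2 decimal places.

Logistic growth is fastest at N = K/2 = 3690.
A = (K − N₀)/N₀ = 9.901. Set K/(1 + A·e^(−rt)) = K/2 → A·e^(−rt) = 1.
e^(−0.39t) = 1/9.901 = 0.101, so t = ln(9.901)/0.39 = 2.2926/0.39 = 5.8786.

5.88 days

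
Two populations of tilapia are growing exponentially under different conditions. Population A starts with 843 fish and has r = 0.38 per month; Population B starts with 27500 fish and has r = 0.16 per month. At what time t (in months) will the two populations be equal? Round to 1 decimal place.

Set 843·e^(0.38t) = 27500·e^(0.16t).
e^((0.38 − 0.16)t) = 27500/843 → e^(0.22·t) = 32.622.
0.22·t = ln(32.622) = 3.485, so t = 3.485/0.22 = 15.841.

15.8 months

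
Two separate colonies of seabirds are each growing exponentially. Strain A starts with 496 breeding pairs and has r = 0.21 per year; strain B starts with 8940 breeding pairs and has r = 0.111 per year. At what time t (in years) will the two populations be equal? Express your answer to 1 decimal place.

Set 496·e^(0.21t) = 8940·e^(0.111t).
e^((0.21 − 0.111)t) = 8940/496 → e^(0.099·t) = 18.024.
0.099·t = ln(18.024) = 2.8917, so t = 2.8917/0.099 = 29.209.

29.2 years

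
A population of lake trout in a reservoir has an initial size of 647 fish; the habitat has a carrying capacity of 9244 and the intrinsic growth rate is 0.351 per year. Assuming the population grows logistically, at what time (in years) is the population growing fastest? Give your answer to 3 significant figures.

7.37 years

Logistic growth is fastest at N = K/2 = 4622.
A = (K − N₀)/N₀ = 13.287. Set K/(1 + A·e^(−rt)) = K/2 → A·e^(−rt) = 1.
e^(−0.351t) = 1/13.287 = 0.0752588, so t = ln(13.287)/0.351 = 2.5868/0.351 = 7.3699.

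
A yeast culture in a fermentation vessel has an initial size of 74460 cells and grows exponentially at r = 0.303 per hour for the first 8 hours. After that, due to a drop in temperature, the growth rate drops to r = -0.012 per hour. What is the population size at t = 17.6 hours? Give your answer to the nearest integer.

749242 cells

Phase 1: N(8) = 74460·e^(0.303×8) = 74460·e^2.424 = 840723.
Phase 2 runs for 17.6 − 8 = 9.6 hours at r = -0.012.
N(17.6) = 840723·e^(-0.012×9.6) = 840723·e^-0.1152 = 749242.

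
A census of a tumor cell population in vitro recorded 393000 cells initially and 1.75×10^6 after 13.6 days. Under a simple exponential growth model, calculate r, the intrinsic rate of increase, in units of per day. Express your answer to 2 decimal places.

0.11 per day

From N(t) = N₀·e^(rt): e^(r·13.6) = 1.75×10^6/393000 = 4.4529.
r·13.6 = ln(4.4529) = 1.4936, so r = 1.4936/13.6 = 0.10982.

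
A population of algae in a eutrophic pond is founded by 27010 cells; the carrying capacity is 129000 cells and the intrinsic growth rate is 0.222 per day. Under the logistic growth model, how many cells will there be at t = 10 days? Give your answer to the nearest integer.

A = (K − N₀)/N₀ = (129000 − 27010)/27010 = 3.776.
N(t) = K/(1 + A·e^(−rt)) = 129000/(1 + 3.776×e^(−0.222×10)).
e^(−2.22) = 0.10861; denominator = 1 + 3.776×0.10861 = 1.4101.
N = 129000/1.4101 = 91482.3.

91482 cells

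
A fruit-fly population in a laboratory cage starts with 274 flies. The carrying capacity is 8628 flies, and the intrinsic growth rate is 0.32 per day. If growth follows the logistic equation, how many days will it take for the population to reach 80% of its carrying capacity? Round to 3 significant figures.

A = (K − N₀)/N₀ = (8628 − 274)/274 = 30.489.
Solve 8628/(1 + 30.489·e^(−0.32t)) = 6902.4: 1 + 30.489·e^(−0.32t) = 1.25, so e^(−0.32t) = 0.00819966.
−0.32·t = ln(0.00819966) = -4.8037, so t = 4.8037/0.32 = 15.011.

15.0 days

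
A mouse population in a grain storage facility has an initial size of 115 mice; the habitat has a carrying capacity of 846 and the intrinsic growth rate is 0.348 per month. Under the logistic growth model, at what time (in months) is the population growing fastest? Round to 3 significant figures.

5.31 months

Logistic growth is fastest at N = K/2 = 423.
A = (K − N₀)/N₀ = 6.3565. Set K/(1 + A·e^(−rt)) = K/2 → A·e^(−rt) = 1.
e^(−0.348t) = 1/6.3565 = 0.157319, so t = ln(6.3565)/0.348 = 1.8495/0.348 = 5.3146.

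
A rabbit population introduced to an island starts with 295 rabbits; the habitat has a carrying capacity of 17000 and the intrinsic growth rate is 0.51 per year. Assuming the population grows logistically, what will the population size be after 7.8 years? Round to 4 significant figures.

A = (K − N₀)/N₀ = (17000 − 295)/295 = 56.627.
N(t) = K/(1 + A·e^(−rt)) = 17000/(1 + 56.627×e^(−0.51×7.8)).
e^(−3.978) = 0.018723; denominator = 1 + 56.627×0.018723 = 2.0602.
N = 17000/2.0602 = 8251.5.

8251 rabbits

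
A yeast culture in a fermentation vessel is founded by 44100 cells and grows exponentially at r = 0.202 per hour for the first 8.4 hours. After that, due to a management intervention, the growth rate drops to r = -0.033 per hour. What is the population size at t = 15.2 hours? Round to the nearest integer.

Phase 1: N(8.4) = 44100·e^(0.202×8.4) = 44100·e^1.697 = 240630.
Phase 2 runs for 15.2 − 8.4 = 6.8 hours at r = -0.033.
N(15.2) = 240630·e^(-0.033×6.8) = 240630·e^-0.2244 = 192262.

192262 cells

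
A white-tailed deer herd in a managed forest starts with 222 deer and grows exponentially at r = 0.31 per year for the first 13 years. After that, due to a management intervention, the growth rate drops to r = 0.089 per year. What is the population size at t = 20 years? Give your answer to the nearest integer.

23288 deer

Phase 1: N(13) = 222·e^(0.31×13) = 222·e^4.03 = 12489.9.
Phase 2 runs for 20 − 13 = 7 years at r = 0.089.
N(20) = 12489.9·e^(0.089×7) = 12489.9·e^0.623 = 23287.6.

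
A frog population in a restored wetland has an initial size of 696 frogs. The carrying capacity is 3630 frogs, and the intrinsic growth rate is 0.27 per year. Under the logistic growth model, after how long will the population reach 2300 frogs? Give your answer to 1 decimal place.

7.4 years

A = (K − N₀)/N₀ = (3630 − 696)/696 = 4.2155.
Solve 3630/(1 + 4.2155·e^(−0.27t)) = 2300: 1 + 4.2155·e^(−0.27t) = 1.5783, so e^(−0.27t) = 0.137174.
−0.27·t = ln(0.137174) = -1.9865, so t = 1.9865/0.27 = 7.3574.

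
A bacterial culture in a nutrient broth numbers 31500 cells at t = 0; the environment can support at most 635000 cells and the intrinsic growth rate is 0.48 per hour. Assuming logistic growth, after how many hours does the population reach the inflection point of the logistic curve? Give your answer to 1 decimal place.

6.2 hours

Logistic growth is fastest at N = K/2 = 317500.
A = (K − N₀)/N₀ = 19.159. Set K/(1 + A·e^(−rt)) = K/2 → A·e^(−rt) = 1.
e^(−0.48t) = 1/19.159 = 0.0521955, so t = ln(19.159)/0.48 = 2.9528/0.48 = 6.1516.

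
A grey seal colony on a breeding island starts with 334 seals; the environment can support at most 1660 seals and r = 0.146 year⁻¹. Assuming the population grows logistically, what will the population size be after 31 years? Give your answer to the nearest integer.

1592 seals

A = (K − N₀)/N₀ = (1660 − 334)/334 = 3.9701.
N(t) = K/(1 + A·e^(−rt)) = 1660/(1 + 3.9701×e^(−0.146×31)).
e^(−4.526) = 0.010824; denominator = 1 + 3.9701×0.010824 = 1.043.
N = 1660/1.043 = 1591.61.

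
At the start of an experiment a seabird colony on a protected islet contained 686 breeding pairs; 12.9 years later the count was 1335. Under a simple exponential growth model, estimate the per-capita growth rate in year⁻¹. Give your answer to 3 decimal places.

From N(t) = N₀·e^(rt): e^(r·12.9) = 1335/686 = 1.9461.
r·12.9 = ln(1.9461) = 0.66581, so r = 0.66581/12.9 = 0.051613.

0.052 per year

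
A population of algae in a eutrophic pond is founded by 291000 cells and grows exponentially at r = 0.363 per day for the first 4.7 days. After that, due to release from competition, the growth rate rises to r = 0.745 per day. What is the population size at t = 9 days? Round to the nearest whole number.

39455284 cells

Phase 1: N(4.7) = 291000·e^(0.363×4.7) = 291000·e^1.706 = 1.602665×10^6.
Phase 2 runs for 9 − 4.7 = 4.3 days at r = 0.745.
N(9) = 1.602665×10^6·e^(0.745×4.3) = 1.602665×10^6·e^3.204 = 3.945528×10^7.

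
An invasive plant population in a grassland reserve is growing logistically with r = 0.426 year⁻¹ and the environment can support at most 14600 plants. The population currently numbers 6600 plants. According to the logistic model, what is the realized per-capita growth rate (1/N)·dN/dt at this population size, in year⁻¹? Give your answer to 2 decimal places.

(1/N)·dN/dt = r(1 − N/K) = 0.426 × (1 − 6600/14600).
= 0.426 × 0.54795 = 0.23342.

0.23 per year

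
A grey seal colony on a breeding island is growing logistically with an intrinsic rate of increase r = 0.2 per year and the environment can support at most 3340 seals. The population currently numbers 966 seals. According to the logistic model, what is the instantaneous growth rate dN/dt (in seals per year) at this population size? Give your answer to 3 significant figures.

137 seals per year

dN/dt = rN(1 − N/K) = 0.2 × 966 × (1 − 966/3340).
1 − 966/3340 = 0.71078; dN/dt = 0.2 × 966 × 0.71078 = 137.32.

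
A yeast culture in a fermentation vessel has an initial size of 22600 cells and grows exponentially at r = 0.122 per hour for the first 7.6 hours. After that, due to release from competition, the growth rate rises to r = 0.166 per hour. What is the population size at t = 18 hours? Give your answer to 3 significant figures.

Phase 1: N(7.6) = 22600·e^(0.122×7.6) = 22600·e^0.9272 = 57119.7.
Phase 2 runs for 18 − 7.6 = 10.4 hours at r = 0.166.
N(18) = 57119.7·e^(0.166×10.4) = 57119.7·e^1.726 = 321035.

321000 cells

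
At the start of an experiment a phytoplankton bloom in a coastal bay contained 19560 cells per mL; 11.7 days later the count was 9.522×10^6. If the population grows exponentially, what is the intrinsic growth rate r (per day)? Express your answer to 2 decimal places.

From N(t) = N₀·e^(rt): e^(r·11.7) = 9.522×10^6/19560 = 486.81.
r·11.7 = ln(486.81) = 6.1879, so r = 6.1879/11.7 = 0.52888.

0.53 per day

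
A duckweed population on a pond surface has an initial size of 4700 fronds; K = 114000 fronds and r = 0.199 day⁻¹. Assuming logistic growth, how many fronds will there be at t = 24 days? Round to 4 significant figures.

95310 fronds

A = (K − N₀)/N₀ = (114000 − 4700)/4700 = 23.255.
N(t) = K/(1 + A·e^(−rt)) = 114000/(1 + 23.255×e^(−0.199×24)).
e^(−4.776) = 0.0084297; denominator = 1 + 23.255×0.0084297 = 1.196.
N = 114000/1.196 = 95315.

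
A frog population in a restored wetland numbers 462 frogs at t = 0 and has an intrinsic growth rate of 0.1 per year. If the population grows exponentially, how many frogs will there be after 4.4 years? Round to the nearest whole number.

N(t) = N₀·e^(rt) = 462 × e^(0.1×4.4) = 462 × e^0.44.
e^0.44 ≈ 1.5527, so N ≈ 462 × 1.5527 = 717.351.

717 frogs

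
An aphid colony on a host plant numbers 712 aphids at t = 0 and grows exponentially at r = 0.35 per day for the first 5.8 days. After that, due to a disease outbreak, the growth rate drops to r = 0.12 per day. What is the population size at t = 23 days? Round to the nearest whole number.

Phase 1: N(5.8) = 712·e^(0.35×5.8) = 712·e^2.03 = 5421.23.
Phase 2 runs for 23 − 5.8 = 17.2 days at r = 0.12.
N(23) = 5421.23·e^(0.12×17.2) = 5421.23·e^2.064 = 42705.3.

42705 aphids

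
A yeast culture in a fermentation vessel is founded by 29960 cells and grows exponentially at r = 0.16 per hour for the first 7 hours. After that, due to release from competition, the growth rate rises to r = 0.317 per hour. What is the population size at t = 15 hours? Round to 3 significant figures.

1160000 cells

Phase 1: N(7) = 29960·e^(0.16×7) = 29960·e^1.12 = 91823.
Phase 2 runs for 15 − 7 = 8 hours at r = 0.317.
N(15) = 91823·e^(0.317×8) = 91823·e^2.536 = 1.159638×10^6.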